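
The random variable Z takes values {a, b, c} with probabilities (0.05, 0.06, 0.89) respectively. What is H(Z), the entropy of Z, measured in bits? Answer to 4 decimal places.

H(Z) = −Σ p·log₂ p.
  −(0.05)·log₂(0.05) = 0.21610
  −(0.06)·log₂(0.06) = 0.24353
  −(0.89)·log₂(0.89) = 0.14963
Sum: 0.21610 + 0.24353 + 0.14963 = 0.6093 bits.

0.6093 bits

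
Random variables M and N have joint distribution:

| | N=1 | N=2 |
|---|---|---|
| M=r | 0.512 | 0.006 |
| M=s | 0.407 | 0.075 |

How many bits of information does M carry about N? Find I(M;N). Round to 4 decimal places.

Marginals: p(M) = (0.5180, 0.4820), p(N) = (0.9190, 0.0810).
I(M;N) = H(M) + H(N) − H(M,N).
H(M) = 0.9991, H(N) = 0.4057, H(M,N) = 1.3469.
I(M;N) = 0.9991 + 0.4057 − 1.3469 = 0.0579 bits.

0.0579 bits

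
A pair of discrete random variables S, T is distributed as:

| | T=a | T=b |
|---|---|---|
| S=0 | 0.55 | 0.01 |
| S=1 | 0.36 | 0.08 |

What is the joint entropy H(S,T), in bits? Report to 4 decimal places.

1.3629 bits

H(S,T) = −Σ p(x,y)·log₂ p(x,y) over all 4 cells.
  cell (0,a): −0.55·log₂0.55 = 0.47437
  cell (0,b): −0.01·log₂0.01 = 0.06644
  cell (1,a): −0.36·log₂0.36 = 0.53062
  cell (1,b): −0.08·log₂0.08 = 0.29151
Sum = 1.3629 bits.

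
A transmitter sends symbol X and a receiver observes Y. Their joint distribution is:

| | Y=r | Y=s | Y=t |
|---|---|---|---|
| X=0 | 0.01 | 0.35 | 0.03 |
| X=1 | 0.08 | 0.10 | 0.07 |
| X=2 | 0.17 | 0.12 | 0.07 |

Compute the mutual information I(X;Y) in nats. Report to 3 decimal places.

0.175 nats

Marginals: p(X) = (0.3900, 0.2500, 0.3600), p(Y) = (0.2600, 0.5700, 0.1700).
I(X;Y) = Σ p(x,y)·ln[p(x,y)/(p(x)p(y))].
  (0,r): 0.01·ln(0.0986) = -0.0232
  (0,s): 0.35·ln(1.5744) = 0.1589
  (0,t): 0.03·ln(0.4525) = -0.0238
  (1,r): 0.08·ln(1.2308) = 0.0166
  (1,s): 0.10·ln(0.7018) = -0.0354
  (1,t): 0.07·ln(1.6471) = 0.0349
  (2,r): 0.17·ln(1.8162) = 0.1015
  (2,s): 0.12·ln(0.5848) = -0.0644
  (2,t): 0.07·ln(1.1438) = 0.0094
Sum = 0.175 nats.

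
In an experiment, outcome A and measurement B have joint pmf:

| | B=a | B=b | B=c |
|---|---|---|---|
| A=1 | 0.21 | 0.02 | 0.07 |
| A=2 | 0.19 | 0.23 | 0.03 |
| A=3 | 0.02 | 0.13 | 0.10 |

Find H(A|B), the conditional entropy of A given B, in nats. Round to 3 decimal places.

0.871 nats

Chain rule: H(A|B) = H(A,B) − H(B).
Marginals: p(A) = (0.3000, 0.4500, 0.2500), p(B) = (0.4200, 0.3800, 0.2000).
H(A,B) = 1.9246 nats; H(B) = 1.0539 nats.
H(A|B) = 1.9246 − 1.0539 = 0.871 nats.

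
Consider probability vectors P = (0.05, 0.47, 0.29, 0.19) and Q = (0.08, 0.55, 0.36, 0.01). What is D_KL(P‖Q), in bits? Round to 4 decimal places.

D(P‖Q) = Σ p·log₂(p/q).
  0.05·log₂(0.05/0.08) = -0.03390
  0.47·log₂(0.47/0.55) = -0.10658
  0.29·log₂(0.29/0.36) = -0.09046
  0.19·log₂(0.19/0.01) = 0.80711
D(P‖Q) = 0.5762 bits.

0.5762 bits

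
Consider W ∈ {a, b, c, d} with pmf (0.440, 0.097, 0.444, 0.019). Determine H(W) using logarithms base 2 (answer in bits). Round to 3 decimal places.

1.476 bits

H(W) = −Σ p·log₂ p.
  −(0.440)·log₂(0.440) = 0.5211
  −(0.097)·log₂(0.097) = 0.3265
  −(0.444)·log₂(0.444) = 0.5201
  −(0.019)·log₂(0.019) = 0.1086
Sum: 0.5211 + 0.3265 + 0.5201 + 0.1086 = 1.476 bits.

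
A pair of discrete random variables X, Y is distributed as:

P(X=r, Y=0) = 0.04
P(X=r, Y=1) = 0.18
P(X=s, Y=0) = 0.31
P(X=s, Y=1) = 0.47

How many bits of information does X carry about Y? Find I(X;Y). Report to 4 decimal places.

0.0274 bits

Marginals: p(X) = (0.2200, 0.7800), p(Y) = (0.3500, 0.6500).
I(X;Y) = Σ p(x,y)·log₂[p(x,y)/(p(x)p(y))].
  (r,0): 0.04·log₂(0.5195) = -0.03779
  (r,1): 0.18·log₂(1.2587) = 0.05976
  (s,0): 0.31·log₂(1.1355) = 0.05684
  (s,1): 0.47·log₂(0.9270) = -0.05138
Sum = 0.0274 bits.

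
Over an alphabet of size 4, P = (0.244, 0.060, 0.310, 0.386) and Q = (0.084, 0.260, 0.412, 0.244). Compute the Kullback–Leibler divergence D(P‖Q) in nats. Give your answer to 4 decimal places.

0.2611 nats

D(P‖Q) = Σ p·ln(p/q).
  0.244·ln(0.244/0.084) = 0.26019
  0.060·ln(0.060/0.260) = -0.08798
  0.310·ln(0.310/0.412) = -0.08818
  0.386·ln(0.386/0.244) = 0.17705
D(P‖Q) = 0.2611 nats.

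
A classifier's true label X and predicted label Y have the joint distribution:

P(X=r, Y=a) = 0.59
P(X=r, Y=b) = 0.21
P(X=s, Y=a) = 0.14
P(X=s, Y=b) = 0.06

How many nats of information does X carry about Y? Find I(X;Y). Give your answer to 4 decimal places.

Marginals: p(X) = (0.8000, 0.2000), p(Y) = (0.7300, 0.2700).
I(X;Y) = Σ p(x,y)·ln[p(x,y)/(p(x)p(y))].
  (r,a): 0.59·ln(1.0103) = 0.00603
  (r,b): 0.21·ln(0.9722) = -0.00592
  (s,a): 0.14·ln(0.9589) = -0.00587
  (s,b): 0.06·ln(1.1111) = 0.00632
Sum = 0.0006 nats.

0.0006 nats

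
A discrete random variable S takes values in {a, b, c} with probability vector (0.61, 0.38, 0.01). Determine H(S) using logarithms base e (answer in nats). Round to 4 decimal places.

H(S) = −Σ p·ln p.
  −(0.61)·ln(0.61) = 0.30152
  −(0.38)·ln(0.38) = 0.36768
  −(0.01)·ln(0.01) = 0.04605
Sum: 0.30152 + 0.36768 + 0.04605 = 0.7153 nats.

0.7153 nats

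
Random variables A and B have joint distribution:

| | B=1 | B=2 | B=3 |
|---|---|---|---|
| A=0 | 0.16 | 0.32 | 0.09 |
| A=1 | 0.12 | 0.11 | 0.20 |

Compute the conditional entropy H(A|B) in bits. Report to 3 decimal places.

Chain rule: H(A|B) = H(A,B) − H(B).
Marginals: p(A) = (0.5700, 0.4300), p(B) = (0.2800, 0.4300, 0.2900).
H(A,B) = 2.4434 bits; H(B) = 1.5557 bits.
H(A|B) = 2.4434 − 1.5557 = 0.888 bits.

0.888 bits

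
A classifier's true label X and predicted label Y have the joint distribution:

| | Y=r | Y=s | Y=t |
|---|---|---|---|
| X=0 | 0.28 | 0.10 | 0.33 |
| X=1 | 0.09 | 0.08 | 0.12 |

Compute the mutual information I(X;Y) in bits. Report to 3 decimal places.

0.018 bits

Marginals: p(X) = (0.7100, 0.2900), p(Y) = (0.3700, 0.1800, 0.4500).
I(X;Y) = Σ p(x,y)·log₂[p(x,y)/(p(x)p(y))].
  (0,r): 0.28·log₂(1.0659) = 0.0258
  (0,s): 0.10·log₂(0.7825) = -0.0354
  (0,t): 0.33·log₂(1.0329) = 0.0154
  (1,r): 0.09·log₂(0.8388) = -0.0228
  (1,s): 0.08·log₂(1.5326) = 0.0493
  (1,t): 0.12·log₂(0.9195) = -0.0145
Sum = 0.018 bits.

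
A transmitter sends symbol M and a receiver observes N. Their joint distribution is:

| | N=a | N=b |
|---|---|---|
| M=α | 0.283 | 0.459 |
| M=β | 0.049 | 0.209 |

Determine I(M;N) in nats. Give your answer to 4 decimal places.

0.0169 nats

Marginals: p(M) = (0.7420, 0.2580), p(N) = (0.3320, 0.6680).
I(M;N) = Σ p(x,y)·ln[p(x,y)/(p(x)p(y))].
  (α,a): 0.283·ln(1.1488) = 0.03926
  (α,b): 0.459·ln(0.9260) = -0.03527
  (β,a): 0.049·ln(0.5721) = -0.02737
  (β,b): 0.209·ln(1.2127) = 0.04030
Sum = 0.0169 nats.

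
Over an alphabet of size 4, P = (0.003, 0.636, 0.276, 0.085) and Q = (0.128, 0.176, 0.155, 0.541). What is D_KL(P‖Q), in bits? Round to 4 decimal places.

D(P‖Q) = Σ p·log₂(p/q).
  0.003·log₂(0.003/0.128) = -0.01625
  0.636·log₂(0.636/0.176) = 1.17880
  0.276·log₂(0.276/0.155) = 0.22974
  0.085·log₂(0.085/0.541) = -0.22696
D(P‖Q) = 1.1653 bits.

1.1653 bits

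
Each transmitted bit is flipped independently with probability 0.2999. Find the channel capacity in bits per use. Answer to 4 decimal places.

Binary symmetric channel: C = 1 − h₂(ε) where h₂ is the binary entropy function.
h₂(0.2999) = −0.2999·log₂0.2999 − 0.7001·log₂0.7001 = 0.8812.
C = 1 − 0.8812 = 0.1188 bits per channel use.

0.1188 bits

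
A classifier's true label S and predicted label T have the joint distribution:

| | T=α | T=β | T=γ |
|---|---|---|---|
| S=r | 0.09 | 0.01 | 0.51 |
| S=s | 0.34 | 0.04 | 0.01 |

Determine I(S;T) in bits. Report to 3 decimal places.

0.539 bits

Marginals: p(S) = (0.6100, 0.3900), p(T) = (0.4300, 0.0500, 0.5200).
I(S;T) = Σ p(x,y)·log₂[p(x,y)/(p(x)p(y))].
  (r,α): 0.09·log₂(0.3431) = -0.1389
  (r,β): 0.01·log₂(0.3279) = -0.0161
  (r,γ): 0.51·log₂(1.6078) = 0.3494
  (s,α): 0.34·log₂(2.0274) = 0.3467
  (s,β): 0.04·log₂(2.0513) = 0.0415
  (s,γ): 0.01·log₂(0.0493) = -0.0434
Sum = 0.539 bits.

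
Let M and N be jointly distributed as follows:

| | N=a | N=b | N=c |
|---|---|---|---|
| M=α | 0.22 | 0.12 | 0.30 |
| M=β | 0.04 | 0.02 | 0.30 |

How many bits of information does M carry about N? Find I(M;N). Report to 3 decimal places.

Marginals: p(M) = (0.6400, 0.3600), p(N) = (0.2600, 0.1400, 0.6000).
I(M;N) = H(M) + H(N) − H(M,N).
H(M) = 0.9427, H(N) = 1.3446, H(M,N) = 2.1885.
I(M;N) = 0.9427 + 1.3446 − 2.1885 = 0.099 bits.

0.099 bits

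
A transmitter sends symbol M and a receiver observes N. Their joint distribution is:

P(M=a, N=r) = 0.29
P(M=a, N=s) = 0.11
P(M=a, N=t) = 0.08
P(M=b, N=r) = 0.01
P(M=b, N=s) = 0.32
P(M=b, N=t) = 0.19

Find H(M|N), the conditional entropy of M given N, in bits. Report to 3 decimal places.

0.653 bits

Marginals: p(M) = (0.4800, 0.5200), p(N) = (0.3000, 0.4300, 0.2700).
H(M|N) = Σ p(N) · H(M|N=·).
  N=r: p=0.3000, H(M|N=r) = 0.2108
  N=s: p=0.4300, H(M|N=s) = 0.8204
  N=t: p=0.2700, H(M|N=t) = 0.8767
Weighted sum = 0.653 bits.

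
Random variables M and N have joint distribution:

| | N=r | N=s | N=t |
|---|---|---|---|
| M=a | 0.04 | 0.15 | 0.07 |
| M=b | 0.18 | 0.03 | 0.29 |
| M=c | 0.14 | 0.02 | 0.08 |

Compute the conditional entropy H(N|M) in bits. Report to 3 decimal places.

1.282 bits

Chain rule: H(N|M) = H(M,N) − H(M).
Marginals: p(M) = (0.2600, 0.5000, 0.2400), p(N) = (0.3600, 0.2000, 0.4400).
H(M,N) = 2.7813 bits; H(M) = 1.4994 bits.
H(N|M) = 2.7813 − 1.4994 = 1.282 bits.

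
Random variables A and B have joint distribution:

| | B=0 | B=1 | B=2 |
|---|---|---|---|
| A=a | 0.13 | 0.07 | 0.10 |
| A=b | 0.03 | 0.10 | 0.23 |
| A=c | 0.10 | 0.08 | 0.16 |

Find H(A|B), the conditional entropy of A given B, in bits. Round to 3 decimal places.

1.492 bits

Chain rule: H(A|B) = H(A,B) − H(B).
Marginals: p(A) = (0.3000, 0.3600, 0.3400), p(B) = (0.2600, 0.2500, 0.4900).
H(A,B) = 3.0017 bits; H(B) = 1.5096 bits.
H(A|B) = 3.0017 − 1.5096 = 1.492 bits.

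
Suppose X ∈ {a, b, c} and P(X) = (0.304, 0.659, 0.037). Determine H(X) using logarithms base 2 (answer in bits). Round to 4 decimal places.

1.0947 bits

H(X) = −Σ p·log₂ p.
  −(0.304)·log₂(0.304) = 0.52223
  −(0.659)·log₂(0.659) = 0.39649
  −(0.037)·log₂(0.037) = 0.17598
Sum: 0.52223 + 0.39649 + 0.17598 = 1.0947 bits.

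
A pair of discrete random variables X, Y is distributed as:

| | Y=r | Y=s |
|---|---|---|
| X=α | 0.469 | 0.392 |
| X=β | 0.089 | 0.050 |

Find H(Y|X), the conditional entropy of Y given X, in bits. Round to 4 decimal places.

Marginals: p(X) = (0.8610, 0.1390), p(Y) = (0.5580, 0.4420).
H(Y|X) = Σ p(X) · H(Y|X=·).
  X=α: p=0.8610, H(Y|X=α) = 0.9942
  X=β: p=0.1390, H(Y|X=β) = 0.9424
Weighted sum = 0.9870 bits.

0.9870 bits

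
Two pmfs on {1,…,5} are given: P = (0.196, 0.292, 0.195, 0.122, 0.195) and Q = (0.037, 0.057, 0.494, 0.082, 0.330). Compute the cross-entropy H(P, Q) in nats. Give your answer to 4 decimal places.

2.1415 nats

H(P,Q) = −Σ p·ln q.
  −0.196·ln(0.037) = 0.64618
  −0.292·ln(0.057) = 0.83649
  −0.195·ln(0.494) = 0.13752
  −0.122·ln(0.082) = 0.30513
  −0.195·ln(0.330) = 0.21619
H(P,Q) = 2.1415 nats.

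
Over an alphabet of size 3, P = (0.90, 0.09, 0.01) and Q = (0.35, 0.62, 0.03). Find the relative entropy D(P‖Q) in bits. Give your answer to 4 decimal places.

0.9599 bits

D(P‖Q) = Σ p·log₂(p/q).
  0.90·log₂(0.90/0.35) = 1.22631
  0.09·log₂(0.09/0.62) = -0.25058
  0.01·log₂(0.01/0.03) = -0.01585
D(P‖Q) = 0.9599 bits.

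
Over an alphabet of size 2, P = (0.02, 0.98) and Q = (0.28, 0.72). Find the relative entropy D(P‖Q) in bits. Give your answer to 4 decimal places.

D(P‖Q) = Σ p·log₂(p/q).
  0.02·log₂(0.02/0.28) = -0.07615
  0.98·log₂(0.98/0.72) = 0.43589
D(P‖Q) = 0.3597 bits.

0.3597 bits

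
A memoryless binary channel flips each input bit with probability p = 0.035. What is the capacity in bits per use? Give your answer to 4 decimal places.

Binary symmetric channel: C = 1 − h₂(ε) where h₂ is the binary entropy function.
h₂(0.035) = −0.035·log₂0.035 − 0.965·log₂0.965 = 0.2189.
C = 1 − 0.2189 = 0.7811 bits per channel use.

0.7811 bits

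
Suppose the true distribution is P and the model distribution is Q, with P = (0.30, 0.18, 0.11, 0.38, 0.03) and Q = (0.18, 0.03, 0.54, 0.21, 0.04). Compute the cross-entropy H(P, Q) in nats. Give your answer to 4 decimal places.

1.9030 nats

H(P,Q) = −Σ p·ln q.
  −0.30·ln(0.18) = 0.51444
  −0.18·ln(0.03) = 0.63118
  −0.11·ln(0.54) = 0.06778
  −0.38·ln(0.21) = 0.59305
  −0.03·ln(0.04) = 0.09657
H(P,Q) = 1.9030 nats.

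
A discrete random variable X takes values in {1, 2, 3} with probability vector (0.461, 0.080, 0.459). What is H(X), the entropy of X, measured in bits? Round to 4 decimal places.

1.3222 bits

H(X) = −Σ p·log₂ p.
  −(0.461)·log₂(0.461) = 0.51501
  −(0.080)·log₂(0.080) = 0.29151
  −(0.459)·log₂(0.459) = 0.51566
Sum: 0.51501 + 0.29151 + 0.51566 = 1.3222 bits.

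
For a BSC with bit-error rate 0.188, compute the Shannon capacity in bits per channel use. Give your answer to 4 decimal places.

Binary symmetric channel: C = 1 − h₂(ε) where h₂ is the binary entropy function.
h₂(0.188) = −0.188·log₂0.188 − 0.812·log₂0.812 = 0.6973.
C = 1 − 0.6973 = 0.3027 bits per channel use.

0.3027 bits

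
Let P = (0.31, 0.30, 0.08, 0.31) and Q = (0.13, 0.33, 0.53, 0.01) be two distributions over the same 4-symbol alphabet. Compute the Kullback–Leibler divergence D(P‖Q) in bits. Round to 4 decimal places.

1.6650 bits

D(P‖Q) = Σ p·log₂(p/q).
  0.31·log₂(0.31/0.13) = 0.38866
  0.30·log₂(0.30/0.33) = -0.04125
  0.08·log₂(0.08/0.53) = -0.21823
  0.31·log₂(0.31/0.01) = 1.53580
D(P‖Q) = 1.6650 bits.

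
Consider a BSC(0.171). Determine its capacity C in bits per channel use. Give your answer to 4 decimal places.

0.3400 bits

Binary symmetric channel: C = 1 − h₂(ε) where h₂ is the binary entropy function.
h₂(0.171) = −0.171·log₂0.171 − 0.829·log₂0.829 = 0.6600.
C = 1 − 0.6600 = 0.3400 bits per channel use.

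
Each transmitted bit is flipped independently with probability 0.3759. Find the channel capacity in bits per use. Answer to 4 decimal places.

Binary symmetric channel: C = 1 − h₂(ε) where h₂ is the binary entropy function.
h₂(0.3759) = −0.3759·log₂0.3759 − 0.6241·log₂0.6241 = 0.9551.
C = 1 − 0.9551 = 0.0449 bits per channel use.

0.0449 bits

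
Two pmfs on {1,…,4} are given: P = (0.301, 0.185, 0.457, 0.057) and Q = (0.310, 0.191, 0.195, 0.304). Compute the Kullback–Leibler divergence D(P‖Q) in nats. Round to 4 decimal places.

0.2790 nats

D(P‖Q) = Σ p·ln(p/q).
  0.301·ln(0.301/0.310) = -0.00887
  0.185·ln(0.185/0.191) = -0.00590
  0.457·ln(0.457/0.195) = 0.38922
  0.057·ln(0.057/0.304) = -0.09542
D(P‖Q) = 0.2790 nats.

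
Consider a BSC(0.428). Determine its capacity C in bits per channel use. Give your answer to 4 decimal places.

0.0150 bits

Binary symmetric channel: C = 1 − h₂(ε) where h₂ is the binary entropy function.
h₂(0.428) = −0.428·log₂0.428 − 0.572·log₂0.572 = 0.9850.
C = 1 − 0.9850 = 0.0150 bits per channel use.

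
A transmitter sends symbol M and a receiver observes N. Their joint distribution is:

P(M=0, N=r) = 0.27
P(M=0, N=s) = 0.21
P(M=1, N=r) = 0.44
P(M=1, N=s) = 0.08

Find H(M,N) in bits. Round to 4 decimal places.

1.7955 bits

H(M,N) = −Σ p(x,y)·log₂ p(x,y) over all 4 cells.
  cell (0,r): −0.27·log₂0.27 = 0.51002
  cell (0,s): −0.21·log₂0.21 = 0.47282
  cell (1,r): −0.44·log₂0.44 = 0.52115
  cell (1,s): −0.08·log₂0.08 = 0.29151
Sum = 1.7955 bits.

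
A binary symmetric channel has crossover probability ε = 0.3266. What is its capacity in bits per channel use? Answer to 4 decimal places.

0.0886 bits

Binary symmetric channel: C = 1 − h₂(ε) where h₂ is the binary entropy function.
h₂(0.3266) = −0.3266·log₂0.3266 − 0.6734·log₂0.6734 = 0.9114.
C = 1 − 0.9114 = 0.0886 bits per channel use.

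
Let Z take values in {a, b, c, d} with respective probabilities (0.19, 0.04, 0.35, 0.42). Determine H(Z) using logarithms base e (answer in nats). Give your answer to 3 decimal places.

H(Z) = −Σ p·ln p.
  −(0.19)·ln(0.19) = 0.3155
  −(0.04)·ln(0.04) = 0.1288
  −(0.35)·ln(0.35) = 0.3674
  −(0.42)·ln(0.42) = 0.3644
Sum: 0.3155 + 0.1288 + 0.3674 + 0.3644 = 1.176 nats.

1.176 nats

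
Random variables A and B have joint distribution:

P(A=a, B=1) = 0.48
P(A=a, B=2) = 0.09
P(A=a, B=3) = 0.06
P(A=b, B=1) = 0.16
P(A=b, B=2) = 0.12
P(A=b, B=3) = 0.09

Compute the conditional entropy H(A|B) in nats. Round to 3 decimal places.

Chain rule: H(A|B) = H(A,B) − H(B).
Marginals: p(A) = (0.6300, 0.3700), p(B) = (0.6400, 0.2100, 0.1500).
H(A,B) = 1.5022 nats; H(B) = 0.8979 nats.
H(A|B) = 1.5022 − 0.8979 = 0.604 nats.

0.604 nats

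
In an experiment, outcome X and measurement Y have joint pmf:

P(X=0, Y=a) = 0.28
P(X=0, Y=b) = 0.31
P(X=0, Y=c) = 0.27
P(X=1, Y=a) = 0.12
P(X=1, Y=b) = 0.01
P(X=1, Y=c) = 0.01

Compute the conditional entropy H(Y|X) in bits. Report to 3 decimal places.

1.464 bits

Chain rule: H(Y|X) = H(X,Y) − H(X).
Marginals: p(X) = (0.8600, 0.1400), p(Y) = (0.4000, 0.3200, 0.2800).
H(X,Y) = 2.0480 bits; H(X) = 0.5842 bits.
H(Y|X) = 2.0480 − 0.5842 = 1.464 bits.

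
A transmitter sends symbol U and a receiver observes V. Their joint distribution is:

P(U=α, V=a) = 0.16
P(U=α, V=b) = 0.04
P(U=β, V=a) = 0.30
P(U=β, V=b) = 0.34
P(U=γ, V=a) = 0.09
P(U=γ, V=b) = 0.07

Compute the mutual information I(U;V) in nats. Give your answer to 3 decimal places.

0.036 nats

Marginals: p(U) = (0.2000, 0.6400, 0.1600), p(V) = (0.5500, 0.4500).
I(U;V) = H(U) + H(V) − H(U,V).
H(U) = 0.9007, H(V) = 0.6881, H(U,V) = 1.5528.
I(U;V) = 0.9007 + 0.6881 − 1.5528 = 0.036 nats.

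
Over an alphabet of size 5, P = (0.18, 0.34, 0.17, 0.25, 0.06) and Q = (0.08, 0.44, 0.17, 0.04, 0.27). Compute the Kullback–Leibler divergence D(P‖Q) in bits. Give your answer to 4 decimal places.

0.6149 bits

D(P‖Q) = Σ p·log₂(p/q).
  0.18·log₂(0.18/0.08) = 0.21059
  0.34·log₂(0.34/0.44) = -0.12647
  0.17·log₂(0.17/0.17) = 0.00000
  0.25·log₂(0.25/0.04) = 0.66096
  0.06·log₂(0.06/0.27) = -0.13020
D(P‖Q) = 0.6149 bits.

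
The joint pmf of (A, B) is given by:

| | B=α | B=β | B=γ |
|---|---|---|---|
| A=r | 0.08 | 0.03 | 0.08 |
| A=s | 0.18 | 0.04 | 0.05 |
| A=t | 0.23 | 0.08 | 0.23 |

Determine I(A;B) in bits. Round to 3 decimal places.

Marginals: p(A) = (0.1900, 0.2700, 0.5400), p(B) = (0.4900, 0.1500, 0.3600).
I(A;B) = Σ p(x,y)·log₂[p(x,y)/(p(x)p(y))].
  (r,α): 0.08·log₂(0.8593) = -0.0175
  (r,β): 0.03·log₂(1.0526) = 0.0022
  (r,γ): 0.08·log₂(1.1696) = 0.0181
  (s,α): 0.18·log₂(1.3605) = 0.0800
  (s,β): 0.04·log₂(0.9877) = -0.0007
  (s,γ): 0.05·log₂(0.5144) = -0.0480
  (t,α): 0.23·log₂(0.8692) = -0.0465
  (t,β): 0.08·log₂(0.9877) = -0.0014
  (t,γ): 0.23·log₂(1.1831) = 0.0558
Sum = 0.042 bits.

0.042 bits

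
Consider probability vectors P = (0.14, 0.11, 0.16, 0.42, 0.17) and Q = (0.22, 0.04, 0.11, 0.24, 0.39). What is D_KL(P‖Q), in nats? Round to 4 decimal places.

0.2018 nats

D(P‖Q) = Σ p·ln(p/q).
  0.14·ln(0.14/0.22) = -0.06328
  0.11·ln(0.11/0.04) = 0.11128
  0.16·ln(0.16/0.11) = 0.05995
  0.42·ln(0.42/0.24) = 0.23504
  0.17·ln(0.17/0.39) = -0.14116
D(P‖Q) = 0.2018 nats.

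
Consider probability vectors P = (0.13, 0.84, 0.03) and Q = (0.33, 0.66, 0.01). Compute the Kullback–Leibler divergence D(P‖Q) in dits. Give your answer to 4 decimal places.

0.0497 dits

D(P‖Q) = Σ p·log₁₀(p/q).
  0.13·log₁₀(0.13/0.33) = -0.05259
  0.84·log₁₀(0.84/0.66) = 0.08798
  0.03·log₁₀(0.03/0.01) = 0.01431
D(P‖Q) = 0.0497 dits.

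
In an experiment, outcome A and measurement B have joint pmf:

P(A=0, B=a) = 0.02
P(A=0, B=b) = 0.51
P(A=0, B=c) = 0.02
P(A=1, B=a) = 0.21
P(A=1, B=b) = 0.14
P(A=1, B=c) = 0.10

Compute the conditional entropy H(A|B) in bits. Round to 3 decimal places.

Chain rule: H(A|B) = H(A,B) − H(B).
Marginals: p(A) = (0.5500, 0.4500), p(B) = (0.2300, 0.6500, 0.1200).
H(A,B) = 1.9233 bits; H(B) = 1.2587 bits.
H(A|B) = 1.9233 − 1.2587 = 0.665 bits.

0.665 bits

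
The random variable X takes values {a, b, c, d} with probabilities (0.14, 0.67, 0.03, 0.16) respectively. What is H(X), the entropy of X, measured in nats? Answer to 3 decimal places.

0.942 nats

H(X) = −Σ p·ln p.
  −(0.14)·ln(0.14) = 0.2753
  −(0.67)·ln(0.67) = 0.2683
  −(0.03)·ln(0.03) = 0.1052
  −(0.16)·ln(0.16) = 0.2932
Sum: 0.2753 + 0.2683 + 0.1052 + 0.2932 = 0.942 nats.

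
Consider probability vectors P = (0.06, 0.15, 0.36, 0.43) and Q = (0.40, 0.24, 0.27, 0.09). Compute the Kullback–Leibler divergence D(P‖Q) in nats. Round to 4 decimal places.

0.5917 nats

D(P‖Q) = Σ p·ln(p/q).
  0.06·ln(0.06/0.40) = -0.11383
  0.15·ln(0.15/0.24) = -0.07050
  0.36·ln(0.36/0.27) = 0.10357
  0.43·ln(0.43/0.09) = 0.67251
D(P‖Q) = 0.5917 nats.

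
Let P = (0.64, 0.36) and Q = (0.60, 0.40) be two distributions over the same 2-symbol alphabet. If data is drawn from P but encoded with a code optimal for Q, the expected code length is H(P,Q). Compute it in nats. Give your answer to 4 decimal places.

H(P,Q) = −Σ p·ln q.
  −0.64·ln(0.60) = 0.32693
  −0.36·ln(0.40) = 0.32986
H(P,Q) = 0.6568 nats.

0.6568 nats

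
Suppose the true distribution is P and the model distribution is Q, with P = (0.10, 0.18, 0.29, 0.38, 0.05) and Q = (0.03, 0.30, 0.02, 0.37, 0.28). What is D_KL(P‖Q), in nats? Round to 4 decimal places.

0.7279 nats

D(P‖Q) = Σ p·ln(p/q).
  0.10·ln(0.10/0.03) = 0.12040
  0.18·ln(0.18/0.30) = -0.09195
  0.29·ln(0.29/0.02) = 0.77550
  0.38·ln(0.38/0.37) = 0.01013
  0.05·ln(0.05/0.28) = -0.08614
D(P‖Q) = 0.7279 nats.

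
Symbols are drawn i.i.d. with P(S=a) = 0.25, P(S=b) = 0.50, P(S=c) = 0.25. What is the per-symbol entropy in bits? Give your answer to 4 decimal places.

H(S) = −Σ p·log₂ p.
  −(0.25)·log₂(0.25) = 0.50000
  −(0.50)·log₂(0.50) = 0.50000
  −(0.25)·log₂(0.25) = 0.50000
Sum: 0.50000 + 0.50000 + 0.50000 = 1.5000 bits.

1.5000 bits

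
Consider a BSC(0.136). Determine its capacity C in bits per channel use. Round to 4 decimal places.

0.4263 bits

Binary symmetric channel: C = 1 − h₂(ε) where h₂ is the binary entropy function.
h₂(0.136) = −0.136·log₂0.136 − 0.864·log₂0.864 = 0.5737.
C = 1 − 0.5737 = 0.4263 bits per channel use.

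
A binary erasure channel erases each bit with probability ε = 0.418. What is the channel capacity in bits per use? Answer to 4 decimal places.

0.5820 bits

Binary erasure channel: capacity C = 1 − ε.
C = 1 − 0.418 = 0.5820 bits per channel use.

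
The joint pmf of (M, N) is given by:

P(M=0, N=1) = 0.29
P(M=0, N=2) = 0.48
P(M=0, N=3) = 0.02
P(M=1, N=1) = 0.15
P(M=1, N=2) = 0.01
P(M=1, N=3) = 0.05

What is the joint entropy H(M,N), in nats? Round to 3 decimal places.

H(M,N) = −Σ p(x,y)·ln p(x,y) over all 6 cells.
  cell (0,1): −0.29·ln0.29 = 0.3590
  cell (0,2): −0.48·ln0.48 = 0.3523
  cell (0,3): −0.02·ln0.02 = 0.0782
  cell (1,1): −0.15·ln0.15 = 0.2846
  cell (1,2): −0.01·ln0.01 = 0.0461
  cell (1,3): −0.05·ln0.05 = 0.1498
Sum = 1.270 nats.

1.270 nats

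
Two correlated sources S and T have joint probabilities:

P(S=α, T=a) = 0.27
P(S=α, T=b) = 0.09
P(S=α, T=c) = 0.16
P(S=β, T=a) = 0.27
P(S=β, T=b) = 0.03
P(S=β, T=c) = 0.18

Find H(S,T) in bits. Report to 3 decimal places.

H(S,T) = −Σ p(x,y)·log₂ p(x,y) over all 6 cells.
  cell (α,a): −0.27·log₂0.27 = 0.5100
  cell (α,b): −0.09·log₂0.09 = 0.3127
  cell (α,c): −0.16·log₂0.16 = 0.4230
  cell (β,a): −0.27·log₂0.27 = 0.5100
  cell (β,b): −0.03·log₂0.03 = 0.1518
  cell (β,c): −0.18·log₂0.18 = 0.4453
Sum = 2.353 bits.

2.353 bits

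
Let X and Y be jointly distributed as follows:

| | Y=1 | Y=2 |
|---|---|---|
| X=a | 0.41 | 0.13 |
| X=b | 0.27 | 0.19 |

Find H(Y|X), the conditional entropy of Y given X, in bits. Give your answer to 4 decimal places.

Chain rule: H(Y|X) = H(X,Y) − H(X).
Marginals: p(X) = (0.5400, 0.4600), p(Y) = (0.6800, 0.3200).
H(X,Y) = 1.8753 bits; H(X) = 0.9954 bits.
H(Y|X) = 1.8753 − 0.9954 = 0.8799 bits.

0.8799 bits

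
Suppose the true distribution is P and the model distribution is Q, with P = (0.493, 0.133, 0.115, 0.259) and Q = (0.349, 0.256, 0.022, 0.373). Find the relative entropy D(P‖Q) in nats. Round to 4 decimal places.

0.1789 nats

D(P‖Q) = Σ p·ln(p/q).
  0.493·ln(0.493/0.349) = 0.17030
  0.133·ln(0.133/0.256) = -0.08709
  0.115·ln(0.115/0.022) = 0.19020
  0.259·ln(0.259/0.373) = -0.09447
D(P‖Q) = 0.1789 nats.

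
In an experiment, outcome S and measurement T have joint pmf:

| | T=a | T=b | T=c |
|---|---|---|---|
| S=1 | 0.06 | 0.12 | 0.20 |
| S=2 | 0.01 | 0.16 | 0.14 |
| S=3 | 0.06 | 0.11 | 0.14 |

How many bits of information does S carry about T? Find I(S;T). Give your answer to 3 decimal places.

0.046 bits

Marginals: p(S) = (0.3800, 0.3100, 0.3100), p(T) = (0.1300, 0.3900, 0.4800).
I(S;T) = Σ p(x,y)·log₂[p(x,y)/(p(x)p(y))].
  (1,a): 0.06·log₂(1.2146) = 0.0168
  (1,b): 0.12·log₂(0.8097) = -0.0365
  (1,c): 0.20·log₂(1.0965) = 0.0266
  (2,a): 0.01·log₂(0.2481) = -0.0201
  (2,b): 0.16·log₂(1.3234) = 0.0647
  (2,c): 0.14·log₂(0.9409) = -0.0123
  (3,a): 0.06·log₂(1.4888) = 0.0345
  (3,b): 0.11·log₂(0.9098) = -0.0150
  (3,c): 0.14·log₂(0.9409) = -0.0123
Sum = 0.046 bits.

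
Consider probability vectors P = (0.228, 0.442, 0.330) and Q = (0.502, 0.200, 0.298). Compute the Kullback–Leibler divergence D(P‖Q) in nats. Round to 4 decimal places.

0.2042 nats

D(P‖Q) = Σ p·ln(p/q).
  0.228·ln(0.228/0.502) = -0.17995
  0.442·ln(0.442/0.200) = 0.35050
  0.330·ln(0.330/0.298) = 0.03366
D(P‖Q) = 0.2042 nats.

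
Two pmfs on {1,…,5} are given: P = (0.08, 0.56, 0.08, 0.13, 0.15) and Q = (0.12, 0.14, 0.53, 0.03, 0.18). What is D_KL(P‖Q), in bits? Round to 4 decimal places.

D(P‖Q) = Σ p·log₂(p/q).
  0.08·log₂(0.08/0.12) = -0.04680
  0.56·log₂(0.56/0.14) = 1.12000
  0.08·log₂(0.08/0.53) = -0.21823
  0.13·log₂(0.13/0.03) = 0.27501
  0.15·log₂(0.15/0.18) = -0.03946
D(P‖Q) = 1.0905 bits.

1.0905 bits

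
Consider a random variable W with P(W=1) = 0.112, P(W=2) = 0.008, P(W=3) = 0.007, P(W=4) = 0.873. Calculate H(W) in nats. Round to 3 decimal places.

H(W) = −Σ p·ln p.
  −(0.112)·ln(0.112) = 0.2452
  −(0.008)·ln(0.008) = 0.0386
  −(0.007)·ln(0.007) = 0.0347
  −(0.873)·ln(0.873) = 0.1186
Sum: 0.2452 + 0.0386 + 0.0347 + 0.1186 = 0.437 nats.

0.437 nats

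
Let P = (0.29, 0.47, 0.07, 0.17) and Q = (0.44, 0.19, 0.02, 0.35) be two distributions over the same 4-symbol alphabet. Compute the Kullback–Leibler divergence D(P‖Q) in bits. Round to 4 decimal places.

D(P‖Q) = Σ p·log₂(p/q).
  0.29·log₂(0.29/0.44) = -0.17442
  0.47·log₂(0.47/0.19) = 0.61413
  0.07·log₂(0.07/0.02) = 0.12651
  0.17·log₂(0.17/0.35) = -0.17711
D(P‖Q) = 0.3891 bits.

0.3891 bits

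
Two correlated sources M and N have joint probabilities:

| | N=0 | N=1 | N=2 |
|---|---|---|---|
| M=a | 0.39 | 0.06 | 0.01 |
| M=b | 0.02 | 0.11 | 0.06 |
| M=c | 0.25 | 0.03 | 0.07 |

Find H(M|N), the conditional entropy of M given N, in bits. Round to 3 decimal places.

1.210 bits

Marginals: p(M) = (0.4600, 0.1900, 0.3500), p(N) = (0.6600, 0.2000, 0.1400).
H(M|N) = Σ p(N) · H(M|N=·).
  N=0: p=0.6600, H(M|N=0) = 1.1319
  N=1: p=0.2000, H(M|N=1) = 1.4060
  N=2: p=0.1400, H(M|N=2) = 1.2958
Weighted sum = 1.210 bits.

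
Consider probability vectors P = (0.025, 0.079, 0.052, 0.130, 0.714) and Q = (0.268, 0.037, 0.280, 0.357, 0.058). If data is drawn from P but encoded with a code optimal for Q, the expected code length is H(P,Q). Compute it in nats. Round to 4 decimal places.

H(P,Q) = −Σ p·ln q.
  −0.025·ln(0.268) = 0.03292
  −0.079·ln(0.037) = 0.26045
  −0.052·ln(0.280) = 0.06619
  −0.130·ln(0.357) = 0.13390
  −0.714·ln(0.058) = 2.03298
H(P,Q) = 2.5264 nats.

2.5264 nats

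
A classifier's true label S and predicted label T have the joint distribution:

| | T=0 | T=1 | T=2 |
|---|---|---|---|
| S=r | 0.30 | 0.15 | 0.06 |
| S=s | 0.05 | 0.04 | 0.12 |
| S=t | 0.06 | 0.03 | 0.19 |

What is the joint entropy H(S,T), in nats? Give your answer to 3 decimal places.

1.937 nats

H(S,T) = −Σ p(x,y)·ln p(x,y) over all 9 cells.
  cell (r,0): −0.30·ln0.30 = 0.3612
  cell (r,1): −0.15·ln0.15 = 0.2846
  cell (r,2): −0.06·ln0.06 = 0.1688
  cell (s,0): −0.05·ln0.05 = 0.1498
  cell (s,1): −0.04·ln0.04 = 0.1288
  cell (s,2): −0.12·ln0.12 = 0.2544
  cell (t,0): −0.06·ln0.06 = 0.1688
  cell (t,1): −0.03·ln0.03 = 0.1052
  cell (t,2): −0.19·ln0.19 = 0.3155
Sum = 1.937 nats.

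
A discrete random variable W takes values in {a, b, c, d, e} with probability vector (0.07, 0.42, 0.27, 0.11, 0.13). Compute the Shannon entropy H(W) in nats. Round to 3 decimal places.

H(W) = −Σ p·ln p.
  −(0.07)·ln(0.07) = 0.1861
  −(0.42)·ln(0.42) = 0.3644
  −(0.27)·ln(0.27) = 0.3535
  −(0.11)·ln(0.11) = 0.2428
  −(0.13)·ln(0.13) = 0.2652
Sum: 0.1861 + 0.3644 + 0.3535 + 0.2428 + 0.2652 = 1.412 nats.

1.412 nats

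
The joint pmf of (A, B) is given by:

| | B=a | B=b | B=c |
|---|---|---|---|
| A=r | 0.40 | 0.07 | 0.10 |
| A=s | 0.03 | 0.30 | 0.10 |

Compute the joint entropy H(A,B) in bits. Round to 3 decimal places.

2.135 bits

H(A,B) = −Σ p(x,y)·log₂ p(x,y) over all 6 cells.
  cell (r,a): −0.40·log₂0.40 = 0.5288
  cell (r,b): −0.07·log₂0.07 = 0.2686
  cell (r,c): −0.10·log₂0.10 = 0.3322
  cell (s,a): −0.03·log₂0.03 = 0.1518
  cell (s,b): −0.30·log₂0.30 = 0.5211
  cell (s,c): −0.10·log₂0.10 = 0.3322
Sum = 2.135 bits.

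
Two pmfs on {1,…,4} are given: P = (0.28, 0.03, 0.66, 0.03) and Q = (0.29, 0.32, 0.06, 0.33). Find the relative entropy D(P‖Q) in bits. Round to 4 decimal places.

D(P‖Q) = Σ p·log₂(p/q).
  0.28·log₂(0.28/0.29) = -0.01418
  0.03·log₂(0.03/0.32) = -0.10245
  0.66·log₂(0.66/0.06) = 2.28322
  0.03·log₂(0.03/0.33) = -0.10378
D(P‖Q) = 2.0628 bits.

2.0628 bits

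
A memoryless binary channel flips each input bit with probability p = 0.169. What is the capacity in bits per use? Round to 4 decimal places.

0.3446 bits

Binary symmetric channel: C = 1 − h₂(ε) where h₂ is the binary entropy function.
h₂(0.169) = −0.169·log₂0.169 − 0.831·log₂0.831 = 0.6554.
C = 1 − 0.6554 = 0.3446 bits per channel use.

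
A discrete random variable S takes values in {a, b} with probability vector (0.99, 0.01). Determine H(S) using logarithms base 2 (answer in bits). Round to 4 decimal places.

H(S) = −Σ p·log₂ p.
  −(0.99)·log₂(0.99) = 0.01435
  −(0.01)·log₂(0.01) = 0.06644
Sum: 0.01435 + 0.06644 = 0.0808 bits.

0.0808 bits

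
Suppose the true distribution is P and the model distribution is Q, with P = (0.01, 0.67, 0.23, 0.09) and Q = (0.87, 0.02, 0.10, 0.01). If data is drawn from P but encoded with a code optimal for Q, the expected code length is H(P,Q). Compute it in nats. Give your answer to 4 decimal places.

H(P,Q) = −Σ p·ln q.
  −0.01·ln(0.87) = 0.00139
  −0.67·ln(0.02) = 2.62106
  −0.23·ln(0.10) = 0.52959
  −0.09·ln(0.01) = 0.41447
H(P,Q) = 3.5665 nats.

3.5665 nats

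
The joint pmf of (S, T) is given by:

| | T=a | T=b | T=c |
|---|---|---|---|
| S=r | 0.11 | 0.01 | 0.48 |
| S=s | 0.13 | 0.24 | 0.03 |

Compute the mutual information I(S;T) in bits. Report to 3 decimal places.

0.507 bits

Marginals: p(S) = (0.6000, 0.4000), p(T) = (0.2400, 0.2500, 0.5100).
I(S;T) = Σ p(x,y)·log₂[p(x,y)/(p(x)p(y))].
  (r,a): 0.11·log₂(0.7639) = -0.0427
  (r,b): 0.01·log₂(0.0667) = -0.0391
  (r,c): 0.48·log₂(1.5686) = 0.3118
  (s,a): 0.13·log₂(1.3542) = 0.0569
  (s,b): 0.24·log₂(2.4000) = 0.3031
  (s,c): 0.03·log₂(0.1471) = -0.0830
Sum = 0.507 bits.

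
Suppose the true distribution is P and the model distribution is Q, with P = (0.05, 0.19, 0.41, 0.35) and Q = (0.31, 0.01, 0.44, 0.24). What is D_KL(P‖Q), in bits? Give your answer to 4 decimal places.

D(P‖Q) = Σ p·log₂(p/q).
  0.05·log₂(0.05/0.31) = -0.13161
  0.19·log₂(0.19/0.01) = 0.80711
  0.41·log₂(0.41/0.44) = -0.04177
  0.35·log₂(0.35/0.24) = 0.19051
D(P‖Q) = 0.8242 bits.

0.8242 bits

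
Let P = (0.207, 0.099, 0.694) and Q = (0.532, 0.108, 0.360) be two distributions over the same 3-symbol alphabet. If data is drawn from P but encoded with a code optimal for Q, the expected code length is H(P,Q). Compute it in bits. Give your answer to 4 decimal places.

1.5293 bits

H(P,Q) = −Σ p·log₂ q.
  −0.207·log₂(0.532) = 0.18847
  −0.099·log₂(0.108) = 0.31788
  −0.694·log₂(0.360) = 1.02291
H(P,Q) = 1.5293 bits.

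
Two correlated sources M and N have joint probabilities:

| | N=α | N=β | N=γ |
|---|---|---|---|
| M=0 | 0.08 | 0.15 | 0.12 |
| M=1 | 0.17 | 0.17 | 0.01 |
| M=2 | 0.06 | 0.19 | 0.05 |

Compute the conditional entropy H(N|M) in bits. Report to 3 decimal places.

1.338 bits

Chain rule: H(N|M) = H(M,N) − H(M).
Marginals: p(M) = (0.3500, 0.3500, 0.3000), p(N) = (0.3100, 0.5100, 0.1800).
H(M,N) = 2.9196 bits; H(M) = 1.5813 bits.
H(N|M) = 2.9196 − 1.5813 = 1.338 bits.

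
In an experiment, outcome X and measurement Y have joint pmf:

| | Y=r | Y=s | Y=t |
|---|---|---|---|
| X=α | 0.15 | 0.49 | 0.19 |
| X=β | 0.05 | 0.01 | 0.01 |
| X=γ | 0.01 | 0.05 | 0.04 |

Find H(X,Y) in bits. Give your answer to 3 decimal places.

H(X,Y) = −Σ p(x,y)·log₂ p(x,y) over all 9 cells.
  cell (α,r): −0.15·log₂0.15 = 0.4105
  cell (α,s): −0.49·log₂0.49 = 0.5043
  cell (α,t): −0.19·log₂0.19 = 0.4552
  cell (β,r): −0.05·log₂0.05 = 0.2161
  cell (β,s): −0.01·log₂0.01 = 0.0664
  cell (β,t): −0.01·log₂0.01 = 0.0664
  cell (γ,r): −0.01·log₂0.01 = 0.0664
  cell (γ,s): −0.05·log₂0.05 = 0.2161
  cell (γ,t): −0.04·log₂0.04 = 0.1858
Sum = 2.187 bits.

2.187 bits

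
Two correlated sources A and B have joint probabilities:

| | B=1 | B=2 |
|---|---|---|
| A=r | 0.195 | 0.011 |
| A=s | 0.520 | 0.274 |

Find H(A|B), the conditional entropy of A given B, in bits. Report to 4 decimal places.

Chain rule: H(A|B) = H(A,B) − H(B).
Marginals: p(A) = (0.2060, 0.7940), p(B) = (0.7150, 0.2850).
H(A,B) = 1.5338 bits; H(B) = 0.8622 bits.
H(A|B) = 1.5338 − 0.8622 = 0.6716 bits.

0.6716 bits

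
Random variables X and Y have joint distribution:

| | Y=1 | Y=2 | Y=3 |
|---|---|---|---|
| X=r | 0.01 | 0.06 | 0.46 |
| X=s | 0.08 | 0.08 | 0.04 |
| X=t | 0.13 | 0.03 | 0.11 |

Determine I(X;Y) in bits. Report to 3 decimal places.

Marginals: p(X) = (0.5300, 0.2000, 0.2700), p(Y) = (0.2200, 0.1700, 0.6100).
I(X;Y) = H(X) + H(Y) − H(X,Y).
H(X) = 1.4599, H(Y) = 1.3502, H(X,Y) = 2.4788.
I(X;Y) = 1.4599 + 1.3502 − 2.4788 = 0.331 bits.

0.331 bits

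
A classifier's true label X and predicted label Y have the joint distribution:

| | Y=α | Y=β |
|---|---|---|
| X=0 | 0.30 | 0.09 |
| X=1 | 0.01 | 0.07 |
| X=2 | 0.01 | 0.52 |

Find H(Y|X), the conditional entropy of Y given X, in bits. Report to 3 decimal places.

0.419 bits

Marginals: p(X) = (0.3900, 0.0800, 0.5300), p(Y) = (0.3200, 0.6800).
H(Y|X) = Σ p(X) · H(Y|X=·).
  X=0: p=0.3900, H(Y|X=0) = 0.7793
  X=1: p=0.0800, H(Y|X=1) = 0.5436
  X=2: p=0.5300, H(Y|X=2) = 0.1350
Weighted sum = 0.419 bits.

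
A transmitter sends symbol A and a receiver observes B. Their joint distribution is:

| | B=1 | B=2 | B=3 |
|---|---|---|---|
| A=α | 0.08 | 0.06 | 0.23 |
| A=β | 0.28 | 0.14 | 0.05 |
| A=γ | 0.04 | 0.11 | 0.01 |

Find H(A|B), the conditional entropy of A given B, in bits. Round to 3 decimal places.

1.182 bits

Marginals: p(A) = (0.3700, 0.4700, 0.1600), p(B) = (0.4000, 0.3100, 0.2900).
H(A|B) = Σ p(B) · H(A|B=·).
  B=1: p=0.4000, H(A|B=1) = 1.1568
  B=2: p=0.3100, H(A|B=2) = 1.5069
  B=3: p=0.2900, H(A|B=3) = 0.8700
Weighted sum = 1.182 bits.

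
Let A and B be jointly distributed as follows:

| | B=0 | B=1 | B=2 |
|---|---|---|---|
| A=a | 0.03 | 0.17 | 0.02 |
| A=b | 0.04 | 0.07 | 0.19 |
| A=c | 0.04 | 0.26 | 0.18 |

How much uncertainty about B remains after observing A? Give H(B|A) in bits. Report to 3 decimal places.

Chain rule: H(B|A) = H(A,B) − H(A).
Marginals: p(A) = (0.2200, 0.3000, 0.4800), p(B) = (0.1100, 0.5000, 0.3900).
H(A,B) = 2.7451 bits; H(A) = 1.5099 bits.
H(B|A) = 2.7451 − 1.5099 = 1.235 bits.

1.235 bits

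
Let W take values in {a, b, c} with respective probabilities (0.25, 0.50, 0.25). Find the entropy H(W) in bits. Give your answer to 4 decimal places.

1.5000 bits

H(W) = −Σ p·log₂ p.
  −(0.25)·log₂(0.25) = 0.50000
  −(0.50)·log₂(0.50) = 0.50000
  −(0.25)·log₂(0.25) = 0.50000
Sum: 0.50000 + 0.50000 + 0.50000 = 1.5000 bits.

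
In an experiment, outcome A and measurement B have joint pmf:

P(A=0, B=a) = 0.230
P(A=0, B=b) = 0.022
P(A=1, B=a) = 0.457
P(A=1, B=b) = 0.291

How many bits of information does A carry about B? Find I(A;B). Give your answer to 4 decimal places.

0.0677 bits

Marginals: p(A) = (0.2520, 0.7480), p(B) = (0.6870, 0.3130).
I(A;B) = H(A) + H(B) − H(A,B).
H(A) = 0.8144, H(B) = 0.8966, H(A,B) = 1.6433.
I(A;B) = 0.8144 + 0.8966 − 1.6433 = 0.0677 bits.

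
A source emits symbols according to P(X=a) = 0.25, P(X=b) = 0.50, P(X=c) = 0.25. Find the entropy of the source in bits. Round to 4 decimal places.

1.5000 bits

H(X) = −Σ p·log₂ p.
  −(0.25)·log₂(0.25) = 0.50000
  −(0.50)·log₂(0.50) = 0.50000
  −(0.25)·log₂(0.25) = 0.50000
Sum: 0.50000 + 0.50000 + 0.50000 = 1.5000 bits.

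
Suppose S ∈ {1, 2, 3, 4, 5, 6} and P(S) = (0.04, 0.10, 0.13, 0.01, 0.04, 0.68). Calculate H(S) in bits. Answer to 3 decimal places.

H(S) = −Σ p·log₂ p.
  −(0.04)·log₂(0.04) = 0.1858
  −(0.10)·log₂(0.10) = 0.3322
  −(0.13)·log₂(0.13) = 0.3826
  −(0.01)·log₂(0.01) = 0.0664
  −(0.04)·log₂(0.04) = 0.1858
  −(0.68)·log₂(0.68) = 0.3783
Sum: 0.1858 + 0.3322 + 0.3826 + 0.0664 + 0.1858 + 0.3783 = 1.531 bits.

1.531 bits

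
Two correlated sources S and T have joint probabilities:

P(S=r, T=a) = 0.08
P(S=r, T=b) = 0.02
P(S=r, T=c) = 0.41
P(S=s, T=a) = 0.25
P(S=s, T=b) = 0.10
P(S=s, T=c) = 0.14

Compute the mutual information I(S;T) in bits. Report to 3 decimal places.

0.208 bits

Marginals: p(S) = (0.5100, 0.4900), p(T) = (0.3300, 0.1200, 0.5500).
I(S;T) = Σ p(x,y)·log₂[p(x,y)/(p(x)p(y))].
  (r,a): 0.08·log₂(0.4753) = -0.0858
  (r,b): 0.02·log₂(0.3268) = -0.0323
  (r,c): 0.41·log₂(1.4617) = 0.2245
  (s,a): 0.25·log₂(1.5461) = 0.1572
  (s,b): 0.10·log₂(1.7007) = 0.0766
  (s,c): 0.14·log₂(0.5195) = -0.1323
Sum = 0.208 bits.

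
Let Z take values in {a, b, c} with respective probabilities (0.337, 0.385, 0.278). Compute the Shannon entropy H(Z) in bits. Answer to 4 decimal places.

1.5724 bits

H(Z) = −Σ p·log₂ p.
  −(0.337)·log₂(0.337) = 0.52881
  −(0.385)·log₂(0.385) = 0.53017
  −(0.278)·log₂(0.278) = 0.51342
Sum: 0.52881 + 0.53017 + 0.51342 = 1.5724 bits.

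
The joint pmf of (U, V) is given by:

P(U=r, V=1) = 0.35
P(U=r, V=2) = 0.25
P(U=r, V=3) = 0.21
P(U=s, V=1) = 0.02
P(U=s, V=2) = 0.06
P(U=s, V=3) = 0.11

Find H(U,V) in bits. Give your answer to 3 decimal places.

2.210 bits

H(U,V) = −Σ p(x,y)·log₂ p(x,y) over all 6 cells.
  cell (r,1): −0.35·log₂0.35 = 0.5301
  cell (r,2): −0.25·log₂0.25 = 0.5000
  cell (r,3): −0.21·log₂0.21 = 0.4728
  cell (s,1): −0.02·log₂0.02 = 0.1129
  cell (s,2): −0.06·log₂0.06 = 0.2435
  cell (s,3): −0.11·log₂0.11 = 0.3503
Sum = 2.210 bits.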